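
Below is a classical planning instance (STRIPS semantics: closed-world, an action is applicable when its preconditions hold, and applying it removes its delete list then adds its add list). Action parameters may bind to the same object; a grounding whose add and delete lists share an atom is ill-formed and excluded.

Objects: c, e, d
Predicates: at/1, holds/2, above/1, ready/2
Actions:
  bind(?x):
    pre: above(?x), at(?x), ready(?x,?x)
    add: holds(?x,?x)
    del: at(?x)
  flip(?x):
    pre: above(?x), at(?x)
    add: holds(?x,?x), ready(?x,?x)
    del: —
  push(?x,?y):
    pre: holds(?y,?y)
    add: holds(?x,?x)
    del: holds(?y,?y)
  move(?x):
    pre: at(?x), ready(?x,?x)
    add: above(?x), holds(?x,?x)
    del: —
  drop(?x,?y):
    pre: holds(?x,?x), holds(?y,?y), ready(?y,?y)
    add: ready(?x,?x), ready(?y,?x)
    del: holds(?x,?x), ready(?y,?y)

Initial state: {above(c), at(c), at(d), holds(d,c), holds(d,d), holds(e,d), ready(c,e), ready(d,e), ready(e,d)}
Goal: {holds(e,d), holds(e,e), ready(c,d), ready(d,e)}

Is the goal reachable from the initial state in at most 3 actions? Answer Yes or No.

Yes

1. flip(c)  →  {above(c), at(c), at(d), holds(c,c), holds(d,c), holds(d,d), holds(e,d), ready(c,c), ready(c,e), ready(d,e), ready(e,d)}
2. drop(d,c)  →  {above(c), at(c), at(d), holds(c,c), holds(d,c), holds(e,d), ready(c,d), ready(c,e), ready(d,d), ready(d,e), ready(e,d)}
3. push(e,c)  →  {above(c), at(c), at(d), holds(d,c), holds(e,d), holds(e,e), ready(c,d), ready(c,e), ready(d,d), ready(d,e), ready(e,d)}
optimal plan length = 3; 3 ≤ 3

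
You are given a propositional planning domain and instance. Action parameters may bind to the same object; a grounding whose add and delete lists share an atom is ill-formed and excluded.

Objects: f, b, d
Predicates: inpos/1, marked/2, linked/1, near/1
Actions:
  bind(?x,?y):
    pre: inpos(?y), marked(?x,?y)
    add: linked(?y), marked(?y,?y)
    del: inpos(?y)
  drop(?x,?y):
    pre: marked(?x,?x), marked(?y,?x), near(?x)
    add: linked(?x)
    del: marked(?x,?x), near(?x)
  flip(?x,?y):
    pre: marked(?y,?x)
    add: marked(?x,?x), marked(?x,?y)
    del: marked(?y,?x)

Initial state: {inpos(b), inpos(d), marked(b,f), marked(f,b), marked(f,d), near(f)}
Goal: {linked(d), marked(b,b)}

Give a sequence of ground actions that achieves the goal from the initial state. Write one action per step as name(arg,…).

1. bind(f,b)  →  {inpos(d), linked(b), marked(b,b), marked(b,f), marked(f,b), marked(f,d), near(f)}
2. bind(f,d)  →  {linked(b), linked(d), marked(b,b), marked(b,f), marked(d,d), marked(f,b), marked(f,d), near(f)}

bind(f,b); bind(f,d)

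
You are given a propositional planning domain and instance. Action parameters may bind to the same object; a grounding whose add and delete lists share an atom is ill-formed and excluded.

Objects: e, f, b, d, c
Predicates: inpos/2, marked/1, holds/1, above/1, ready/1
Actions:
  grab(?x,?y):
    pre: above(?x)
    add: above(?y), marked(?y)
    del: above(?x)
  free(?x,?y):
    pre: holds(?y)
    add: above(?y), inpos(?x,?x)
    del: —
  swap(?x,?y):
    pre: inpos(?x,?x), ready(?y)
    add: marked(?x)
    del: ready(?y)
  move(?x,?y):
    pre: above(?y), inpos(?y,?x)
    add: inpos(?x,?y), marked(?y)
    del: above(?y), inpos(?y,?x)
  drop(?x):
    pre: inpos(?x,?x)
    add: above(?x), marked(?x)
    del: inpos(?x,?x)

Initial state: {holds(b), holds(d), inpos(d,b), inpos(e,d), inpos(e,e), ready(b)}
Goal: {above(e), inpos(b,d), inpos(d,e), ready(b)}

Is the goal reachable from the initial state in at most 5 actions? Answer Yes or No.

Yes

1. drop(e)  →  {above(e), holds(b), holds(d), inpos(d,b), inpos(e,d), marked(e), ready(b)}
2. free(e,d)  →  {above(d), above(e), holds(b), holds(d), inpos(d,b), inpos(e,d), inpos(e,e), marked(e), ready(b)}
3. move(b,d)  →  {above(e), holds(b), holds(d), inpos(b,d), inpos(e,d), inpos(e,e), marked(d), marked(e), ready(b)}
4. move(d,e)  →  {holds(b), holds(d), inpos(b,d), inpos(d,e), inpos(e,e), marked(d), marked(e), ready(b)}
5. drop(e)  →  {above(e), holds(b), holds(d), inpos(b,d), inpos(d,e), marked(d), marked(e), ready(b)}
optimal plan length = 5; 5 ≤ 5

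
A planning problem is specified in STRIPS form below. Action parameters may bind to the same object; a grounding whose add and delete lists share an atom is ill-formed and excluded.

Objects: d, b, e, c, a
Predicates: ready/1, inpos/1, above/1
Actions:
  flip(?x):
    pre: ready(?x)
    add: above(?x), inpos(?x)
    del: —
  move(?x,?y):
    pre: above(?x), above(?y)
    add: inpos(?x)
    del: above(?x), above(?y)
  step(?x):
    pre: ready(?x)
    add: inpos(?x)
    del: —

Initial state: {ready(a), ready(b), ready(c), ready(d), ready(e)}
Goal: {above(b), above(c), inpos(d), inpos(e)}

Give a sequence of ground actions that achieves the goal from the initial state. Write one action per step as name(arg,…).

flip(d); flip(b); flip(e); flip(c)

1. flip(d)  →  {above(d), inpos(d), ready(a), ready(b), ready(c), ready(d), ready(e)}
2. flip(b)  →  {above(b), above(d), inpos(b), inpos(d), ready(a), ready(b), ready(c), ready(d), ready(e)}
3. flip(e)  →  {above(b), above(d), above(e), inpos(b), inpos(d), inpos(e), ready(a), ready(b), ready(c), ready(d), ready(e)}
4. flip(c)  →  {above(b), above(c), above(d), above(e), inpos(b), inpos(c), inpos(d), inpos(e), ready(a), ready(b), ready(c), ready(d), ready(e)}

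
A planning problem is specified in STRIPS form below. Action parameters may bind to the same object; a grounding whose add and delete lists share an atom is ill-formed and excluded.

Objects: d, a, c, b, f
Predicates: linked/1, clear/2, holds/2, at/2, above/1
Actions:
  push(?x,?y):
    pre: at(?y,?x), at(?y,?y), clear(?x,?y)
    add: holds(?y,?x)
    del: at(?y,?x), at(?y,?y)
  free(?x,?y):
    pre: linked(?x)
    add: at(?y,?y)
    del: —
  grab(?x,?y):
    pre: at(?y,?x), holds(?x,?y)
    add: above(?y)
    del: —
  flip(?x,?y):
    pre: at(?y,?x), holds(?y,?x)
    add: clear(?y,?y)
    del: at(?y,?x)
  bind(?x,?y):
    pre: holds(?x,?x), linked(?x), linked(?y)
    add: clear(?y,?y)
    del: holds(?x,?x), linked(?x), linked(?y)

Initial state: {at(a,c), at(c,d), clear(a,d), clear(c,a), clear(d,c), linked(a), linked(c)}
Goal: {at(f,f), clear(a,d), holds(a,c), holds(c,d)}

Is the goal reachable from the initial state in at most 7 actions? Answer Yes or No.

Yes

1. free(a,a)  →  {at(a,a), at(a,c), at(c,d), clear(a,d), clear(c,a), clear(d,c), linked(a), linked(c)}
2. push(c,a)  →  {at(c,d), clear(a,d), clear(c,a), clear(d,c), holds(a,c), linked(a), linked(c)}
3. free(a,c)  →  {at(c,c), at(c,d), clear(a,d), clear(c,a), clear(d,c), holds(a,c), linked(a), linked(c)}
4. push(d,c)  →  {clear(a,d), clear(c,a), clear(d,c), holds(a,c), holds(c,d), linked(a), linked(c)}
5. free(a,f)  →  {at(f,f), clear(a,d), clear(c,a), clear(d,c), holds(a,c), holds(c,d), linked(a), linked(c)}
optimal plan length = 5; 5 ≤ 7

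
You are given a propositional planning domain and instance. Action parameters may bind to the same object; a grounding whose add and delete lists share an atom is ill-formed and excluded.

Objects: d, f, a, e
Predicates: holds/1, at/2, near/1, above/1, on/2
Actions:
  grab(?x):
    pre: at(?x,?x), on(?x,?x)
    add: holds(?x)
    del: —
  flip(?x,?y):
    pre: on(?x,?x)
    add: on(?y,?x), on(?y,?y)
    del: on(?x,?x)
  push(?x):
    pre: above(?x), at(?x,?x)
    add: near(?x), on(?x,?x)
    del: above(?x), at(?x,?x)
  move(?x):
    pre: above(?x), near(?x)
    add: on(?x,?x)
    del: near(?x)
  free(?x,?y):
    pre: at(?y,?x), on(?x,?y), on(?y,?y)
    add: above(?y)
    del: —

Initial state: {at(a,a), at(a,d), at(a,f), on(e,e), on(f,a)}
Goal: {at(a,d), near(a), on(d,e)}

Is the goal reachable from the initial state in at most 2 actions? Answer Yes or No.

No

1. flip(e,d)  →  {at(a,a), at(a,d), at(a,f), on(d,d), on(d,e), on(f,a)}
2. flip(d,a)  →  {at(a,a), at(a,d), at(a,f), on(a,a), on(a,d), on(d,e), on(f,a)}
3. free(f,a)  →  {above(a), at(a,a), at(a,d), at(a,f), on(a,a), on(a,d), on(d,e), on(f,a)}
4. push(a)  →  {at(a,d), at(a,f), near(a), on(a,a), on(a,d), on(d,e), on(f,a)}
optimal plan length = 4; 4 > 2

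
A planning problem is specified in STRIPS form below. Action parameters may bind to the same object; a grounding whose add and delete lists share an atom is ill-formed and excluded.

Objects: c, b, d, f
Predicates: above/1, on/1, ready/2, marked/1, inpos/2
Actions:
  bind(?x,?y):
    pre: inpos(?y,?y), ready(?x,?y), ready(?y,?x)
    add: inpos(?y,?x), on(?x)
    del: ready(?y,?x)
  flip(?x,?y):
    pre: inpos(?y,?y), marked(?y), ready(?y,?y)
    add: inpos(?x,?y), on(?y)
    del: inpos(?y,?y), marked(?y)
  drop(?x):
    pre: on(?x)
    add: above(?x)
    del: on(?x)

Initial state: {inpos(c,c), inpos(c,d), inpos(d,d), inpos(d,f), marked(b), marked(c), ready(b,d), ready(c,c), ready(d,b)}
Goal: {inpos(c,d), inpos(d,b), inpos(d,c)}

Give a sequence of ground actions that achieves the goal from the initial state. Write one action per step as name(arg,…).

1. bind(b,d)  →  {inpos(c,c), inpos(c,d), inpos(d,b), inpos(d,d), inpos(d,f), marked(b), marked(c), on(b), ready(b,d), ready(c,c)}
2. flip(d,c)  →  {inpos(c,d), inpos(d,b), inpos(d,c), inpos(d,d), inpos(d,f), marked(b), on(b), on(c), ready(b,d), ready(c,c)}

bind(b,d); flip(d,c)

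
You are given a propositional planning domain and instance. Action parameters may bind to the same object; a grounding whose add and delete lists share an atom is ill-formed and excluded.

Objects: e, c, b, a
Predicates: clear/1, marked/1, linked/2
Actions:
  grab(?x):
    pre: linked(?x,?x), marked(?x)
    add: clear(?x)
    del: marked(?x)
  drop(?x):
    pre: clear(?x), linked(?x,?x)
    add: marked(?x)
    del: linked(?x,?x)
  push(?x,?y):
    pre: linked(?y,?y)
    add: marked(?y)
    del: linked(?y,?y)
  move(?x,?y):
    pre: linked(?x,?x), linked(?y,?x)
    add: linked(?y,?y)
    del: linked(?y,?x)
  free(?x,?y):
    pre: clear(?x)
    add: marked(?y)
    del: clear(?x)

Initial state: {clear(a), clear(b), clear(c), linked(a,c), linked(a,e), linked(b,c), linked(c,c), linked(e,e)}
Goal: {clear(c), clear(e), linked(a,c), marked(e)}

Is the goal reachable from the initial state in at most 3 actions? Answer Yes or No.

1. free(b,e)  →  {clear(a), clear(c), linked(a,c), linked(a,e), linked(b,c), linked(c,c), linked(e,e), marked(e)}
2. grab(e)  →  {clear(a), clear(c), clear(e), linked(a,c), linked(a,e), linked(b,c), linked(c,c), linked(e,e)}
3. drop(e)  →  {clear(a), clear(c), clear(e), linked(a,c), linked(a,e), linked(b,c), linked(c,c), marked(e)}
optimal plan length = 3; 3 ≤ 3

Yes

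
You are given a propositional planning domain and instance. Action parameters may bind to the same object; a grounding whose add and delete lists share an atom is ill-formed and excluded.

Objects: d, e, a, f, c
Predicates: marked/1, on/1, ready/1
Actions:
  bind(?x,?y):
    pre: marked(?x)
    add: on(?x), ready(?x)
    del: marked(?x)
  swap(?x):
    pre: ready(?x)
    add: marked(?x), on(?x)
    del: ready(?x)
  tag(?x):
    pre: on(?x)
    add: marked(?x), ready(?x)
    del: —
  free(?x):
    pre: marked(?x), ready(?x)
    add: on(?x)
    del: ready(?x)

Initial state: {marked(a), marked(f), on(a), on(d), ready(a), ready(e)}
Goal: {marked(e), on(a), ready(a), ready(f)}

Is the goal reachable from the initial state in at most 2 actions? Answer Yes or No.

Yes

1. bind(f,d)  →  {marked(a), on(a), on(d), on(f), ready(a), ready(e), ready(f)}
2. swap(e)  →  {marked(a), marked(e), on(a), on(d), on(e), on(f), ready(a), ready(f)}
optimal plan length = 2; 2 ≤ 2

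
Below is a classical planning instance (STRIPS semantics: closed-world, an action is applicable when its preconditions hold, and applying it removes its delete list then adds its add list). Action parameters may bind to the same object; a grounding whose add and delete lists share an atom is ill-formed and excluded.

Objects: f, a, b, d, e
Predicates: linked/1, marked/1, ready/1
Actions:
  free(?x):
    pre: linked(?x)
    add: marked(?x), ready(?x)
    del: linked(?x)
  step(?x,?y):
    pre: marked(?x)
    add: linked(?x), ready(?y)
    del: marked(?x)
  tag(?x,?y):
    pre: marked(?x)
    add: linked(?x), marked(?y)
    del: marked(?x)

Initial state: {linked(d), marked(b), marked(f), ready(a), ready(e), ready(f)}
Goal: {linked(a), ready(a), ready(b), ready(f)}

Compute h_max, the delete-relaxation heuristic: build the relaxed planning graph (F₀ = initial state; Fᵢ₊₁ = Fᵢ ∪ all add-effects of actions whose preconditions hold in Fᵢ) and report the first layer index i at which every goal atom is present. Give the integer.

F0 = init (6 atoms)
F1 = F0 ∪ {linked(b), linked(f), marked(a), marked(d), marked(e), ready(b), ready(d)}  (13 atoms)
F2 = F1 ∪ {linked(a), linked(e)}  (15 atoms)
goal ⊆ F2  ⇒  h_max = 2

2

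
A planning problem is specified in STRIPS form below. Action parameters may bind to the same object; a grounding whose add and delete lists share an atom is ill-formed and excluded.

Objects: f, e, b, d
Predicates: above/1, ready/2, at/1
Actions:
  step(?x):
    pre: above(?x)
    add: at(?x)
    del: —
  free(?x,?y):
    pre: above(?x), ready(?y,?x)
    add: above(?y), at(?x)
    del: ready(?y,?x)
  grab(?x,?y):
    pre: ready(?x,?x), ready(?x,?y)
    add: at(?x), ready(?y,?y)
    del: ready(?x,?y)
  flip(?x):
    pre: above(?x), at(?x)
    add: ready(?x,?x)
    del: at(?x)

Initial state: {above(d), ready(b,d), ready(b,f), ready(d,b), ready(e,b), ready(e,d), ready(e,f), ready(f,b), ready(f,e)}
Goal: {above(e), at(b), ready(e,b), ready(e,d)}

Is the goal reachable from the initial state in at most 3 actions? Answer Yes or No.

Yes

1. free(d,b)  →  {above(b), above(d), at(d), ready(b,f), ready(d,b), ready(e,b), ready(e,d), ready(e,f), ready(f,b), ready(f,e)}
2. free(b,f)  →  {above(b), above(d), above(f), at(b), at(d), ready(b,f), ready(d,b), ready(e,b), ready(e,d), ready(e,f), ready(f,e)}
3. free(f,e)  →  {above(b), above(d), above(e), above(f), at(b), at(d), at(f), ready(b,f), ready(d,b), ready(e,b), ready(e,d), ready(f,e)}
optimal plan length = 3; 3 ≤ 3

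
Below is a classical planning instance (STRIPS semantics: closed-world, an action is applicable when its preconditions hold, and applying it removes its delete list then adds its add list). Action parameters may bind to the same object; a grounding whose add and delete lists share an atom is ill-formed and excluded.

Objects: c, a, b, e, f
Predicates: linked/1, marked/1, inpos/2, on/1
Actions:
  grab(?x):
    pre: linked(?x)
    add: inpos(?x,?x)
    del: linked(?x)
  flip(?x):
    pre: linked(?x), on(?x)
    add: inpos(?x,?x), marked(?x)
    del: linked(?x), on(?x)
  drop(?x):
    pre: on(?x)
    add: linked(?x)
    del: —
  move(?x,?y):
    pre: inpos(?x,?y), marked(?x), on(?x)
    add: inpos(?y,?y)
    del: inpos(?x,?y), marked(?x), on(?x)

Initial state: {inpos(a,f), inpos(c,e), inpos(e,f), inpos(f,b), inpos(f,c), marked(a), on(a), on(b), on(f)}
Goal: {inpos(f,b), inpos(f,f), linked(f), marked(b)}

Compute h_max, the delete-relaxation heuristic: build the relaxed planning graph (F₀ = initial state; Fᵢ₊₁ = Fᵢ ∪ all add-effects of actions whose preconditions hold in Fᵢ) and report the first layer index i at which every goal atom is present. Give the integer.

F0 = init (9 atoms)
F1 = F0 ∪ {inpos(f,f), linked(a), linked(b), linked(f)}  (13 atoms)
F2 = F1 ∪ {inpos(a,a), inpos(b,b), marked(b), marked(f)}  (17 atoms)
goal ⊆ F2  ⇒  h_max = 2

2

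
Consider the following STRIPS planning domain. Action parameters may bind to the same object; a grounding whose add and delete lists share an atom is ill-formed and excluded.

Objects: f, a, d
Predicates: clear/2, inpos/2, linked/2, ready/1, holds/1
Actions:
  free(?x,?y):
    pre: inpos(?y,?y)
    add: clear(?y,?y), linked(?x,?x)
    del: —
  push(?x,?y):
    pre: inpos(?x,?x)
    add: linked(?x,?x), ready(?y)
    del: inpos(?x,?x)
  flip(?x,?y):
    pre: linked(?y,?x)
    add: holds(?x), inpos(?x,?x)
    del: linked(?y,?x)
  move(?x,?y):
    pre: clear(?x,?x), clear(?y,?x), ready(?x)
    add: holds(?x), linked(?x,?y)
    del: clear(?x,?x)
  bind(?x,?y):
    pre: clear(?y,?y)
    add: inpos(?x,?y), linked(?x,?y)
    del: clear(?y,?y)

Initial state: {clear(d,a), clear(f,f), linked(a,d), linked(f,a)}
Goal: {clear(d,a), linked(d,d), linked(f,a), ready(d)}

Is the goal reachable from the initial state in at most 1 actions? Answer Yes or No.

1. flip(d,a)  →  {clear(d,a), clear(f,f), holds(d), inpos(d,d), linked(f,a)}
2. push(d,d)  →  {clear(d,a), clear(f,f), holds(d), linked(d,d), linked(f,a), ready(d)}
optimal plan length = 2; 2 > 1

No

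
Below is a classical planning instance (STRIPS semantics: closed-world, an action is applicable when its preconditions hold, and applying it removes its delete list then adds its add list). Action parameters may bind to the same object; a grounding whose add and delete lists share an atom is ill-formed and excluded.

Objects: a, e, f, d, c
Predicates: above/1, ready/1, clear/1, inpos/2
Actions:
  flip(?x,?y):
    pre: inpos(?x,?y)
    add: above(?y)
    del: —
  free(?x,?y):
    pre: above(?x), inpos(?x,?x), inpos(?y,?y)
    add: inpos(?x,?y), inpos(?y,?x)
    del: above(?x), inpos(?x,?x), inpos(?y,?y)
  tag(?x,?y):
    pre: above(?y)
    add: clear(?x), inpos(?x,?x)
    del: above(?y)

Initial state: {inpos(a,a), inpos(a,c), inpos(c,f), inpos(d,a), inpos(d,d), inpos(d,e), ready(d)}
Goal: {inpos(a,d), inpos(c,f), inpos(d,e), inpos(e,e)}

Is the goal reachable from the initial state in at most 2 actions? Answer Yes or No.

No

1. flip(a,a)  →  {above(a), inpos(a,a), inpos(a,c), inpos(c,f), inpos(d,a), inpos(d,d), inpos(d,e), ready(d)}
2. flip(a,c)  →  {above(a), above(c), inpos(a,a), inpos(a,c), inpos(c,f), inpos(d,a), inpos(d,d), inpos(d,e), ready(d)}
3. free(a,d)  →  {above(c), inpos(a,c), inpos(a,d), inpos(c,f), inpos(d,a), inpos(d,e), ready(d)}
4. tag(e,c)  →  {clear(e), inpos(a,c), inpos(a,d), inpos(c,f), inpos(d,a), inpos(d,e), inpos(e,e), ready(d)}
optimal plan length = 4; 4 > 2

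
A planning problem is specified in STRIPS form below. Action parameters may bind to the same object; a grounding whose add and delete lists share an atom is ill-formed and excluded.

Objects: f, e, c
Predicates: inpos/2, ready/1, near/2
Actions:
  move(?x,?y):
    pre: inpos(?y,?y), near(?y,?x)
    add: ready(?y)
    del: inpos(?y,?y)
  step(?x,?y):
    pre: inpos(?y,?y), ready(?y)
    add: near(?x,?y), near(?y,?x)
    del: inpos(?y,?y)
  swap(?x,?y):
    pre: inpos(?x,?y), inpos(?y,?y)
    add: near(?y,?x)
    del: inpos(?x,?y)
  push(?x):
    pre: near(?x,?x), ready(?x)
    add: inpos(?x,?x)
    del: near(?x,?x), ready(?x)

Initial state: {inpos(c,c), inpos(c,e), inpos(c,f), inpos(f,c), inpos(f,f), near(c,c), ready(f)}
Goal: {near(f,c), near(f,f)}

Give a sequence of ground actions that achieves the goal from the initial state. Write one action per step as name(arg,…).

1. swap(c,f)  →  {inpos(c,c), inpos(c,e), inpos(f,c), inpos(f,f), near(c,c), near(f,c), ready(f)}
2. step(f,f)  →  {inpos(c,c), inpos(c,e), inpos(f,c), near(c,c), near(f,c), near(f,f), ready(f)}

swap(c,f); step(f,f)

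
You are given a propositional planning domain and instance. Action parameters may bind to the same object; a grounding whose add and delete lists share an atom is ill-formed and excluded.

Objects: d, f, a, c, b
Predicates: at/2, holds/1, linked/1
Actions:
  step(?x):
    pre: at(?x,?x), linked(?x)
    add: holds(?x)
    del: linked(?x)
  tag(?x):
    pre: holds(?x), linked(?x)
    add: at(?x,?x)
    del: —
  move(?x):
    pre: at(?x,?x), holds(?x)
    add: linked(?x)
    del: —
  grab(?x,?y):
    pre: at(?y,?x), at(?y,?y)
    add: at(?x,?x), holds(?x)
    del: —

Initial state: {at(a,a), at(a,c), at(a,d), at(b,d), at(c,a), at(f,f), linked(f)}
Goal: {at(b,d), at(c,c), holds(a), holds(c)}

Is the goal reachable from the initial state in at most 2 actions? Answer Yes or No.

Yes

1. grab(a,a)  →  {at(a,a), at(a,c), at(a,d), at(b,d), at(c,a), at(f,f), holds(a), linked(f)}
2. grab(c,a)  →  {at(a,a), at(a,c), at(a,d), at(b,d), at(c,a), at(c,c), at(f,f), holds(a), holds(c), linked(f)}
optimal plan length = 2; 2 ≤ 2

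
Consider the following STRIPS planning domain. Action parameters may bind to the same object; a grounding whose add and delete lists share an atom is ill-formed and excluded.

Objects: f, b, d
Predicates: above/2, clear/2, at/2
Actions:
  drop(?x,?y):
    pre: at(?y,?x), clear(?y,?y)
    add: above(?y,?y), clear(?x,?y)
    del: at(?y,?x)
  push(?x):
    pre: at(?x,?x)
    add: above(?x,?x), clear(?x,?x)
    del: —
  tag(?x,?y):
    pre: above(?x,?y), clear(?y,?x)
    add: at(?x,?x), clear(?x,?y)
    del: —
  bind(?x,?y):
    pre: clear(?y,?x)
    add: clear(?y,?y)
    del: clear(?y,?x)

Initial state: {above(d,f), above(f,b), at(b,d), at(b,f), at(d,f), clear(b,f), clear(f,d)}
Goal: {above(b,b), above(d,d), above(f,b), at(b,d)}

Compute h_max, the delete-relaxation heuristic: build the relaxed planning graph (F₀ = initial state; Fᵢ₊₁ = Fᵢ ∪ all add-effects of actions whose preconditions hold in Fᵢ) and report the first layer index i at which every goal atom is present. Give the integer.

2

F0 = init (7 atoms)
F1 = F0 ∪ {at(d,d), at(f,f), clear(b,b), clear(d,f), clear(f,b), clear(f,f)}  (13 atoms)
F2 = F1 ∪ {above(b,b), above(d,d), above(f,f), clear(d,b), clear(d,d)}  (18 atoms)
goal ⊆ F2  ⇒  h_max = 2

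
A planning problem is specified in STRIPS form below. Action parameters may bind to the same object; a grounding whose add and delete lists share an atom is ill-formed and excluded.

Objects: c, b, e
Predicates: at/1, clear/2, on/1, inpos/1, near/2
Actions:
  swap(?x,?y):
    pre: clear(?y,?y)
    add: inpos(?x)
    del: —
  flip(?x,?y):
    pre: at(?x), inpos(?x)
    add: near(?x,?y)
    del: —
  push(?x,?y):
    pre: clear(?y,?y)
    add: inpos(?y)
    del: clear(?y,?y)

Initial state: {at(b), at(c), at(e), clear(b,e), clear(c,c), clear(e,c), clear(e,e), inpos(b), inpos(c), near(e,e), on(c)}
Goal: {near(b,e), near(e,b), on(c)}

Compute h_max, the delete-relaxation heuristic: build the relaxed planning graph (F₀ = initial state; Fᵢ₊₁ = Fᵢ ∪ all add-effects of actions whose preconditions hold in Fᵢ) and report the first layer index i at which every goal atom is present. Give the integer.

2

F0 = init (11 atoms)
F1 = F0 ∪ {inpos(e), near(b,b), near(b,c), near(b,e), near(c,b), near(c,c), near(c,e)}  (18 atoms)
F2 = F1 ∪ {near(e,b), near(e,c)}  (20 atoms)
goal ⊆ F2  ⇒  h_max = 2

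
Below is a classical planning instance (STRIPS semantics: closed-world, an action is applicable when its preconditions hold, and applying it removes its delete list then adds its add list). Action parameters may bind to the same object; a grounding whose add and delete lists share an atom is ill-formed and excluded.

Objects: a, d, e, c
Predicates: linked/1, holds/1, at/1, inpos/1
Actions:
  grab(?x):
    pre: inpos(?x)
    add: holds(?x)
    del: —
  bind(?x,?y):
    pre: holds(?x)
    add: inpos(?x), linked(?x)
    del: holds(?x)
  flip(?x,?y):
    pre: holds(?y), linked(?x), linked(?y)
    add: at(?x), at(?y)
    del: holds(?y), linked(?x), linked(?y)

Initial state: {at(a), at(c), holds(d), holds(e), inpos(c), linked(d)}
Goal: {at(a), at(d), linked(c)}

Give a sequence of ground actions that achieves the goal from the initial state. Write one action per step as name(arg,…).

1. grab(c)  →  {at(a), at(c), holds(c), holds(d), holds(e), inpos(c), linked(d)}
2. bind(c,a)  →  {at(a), at(c), holds(d), holds(e), inpos(c), linked(c), linked(d)}
3. flip(d,d)  →  {at(a), at(c), at(d), holds(e), inpos(c), linked(c)}

grab(c); bind(c,a); flip(d,d)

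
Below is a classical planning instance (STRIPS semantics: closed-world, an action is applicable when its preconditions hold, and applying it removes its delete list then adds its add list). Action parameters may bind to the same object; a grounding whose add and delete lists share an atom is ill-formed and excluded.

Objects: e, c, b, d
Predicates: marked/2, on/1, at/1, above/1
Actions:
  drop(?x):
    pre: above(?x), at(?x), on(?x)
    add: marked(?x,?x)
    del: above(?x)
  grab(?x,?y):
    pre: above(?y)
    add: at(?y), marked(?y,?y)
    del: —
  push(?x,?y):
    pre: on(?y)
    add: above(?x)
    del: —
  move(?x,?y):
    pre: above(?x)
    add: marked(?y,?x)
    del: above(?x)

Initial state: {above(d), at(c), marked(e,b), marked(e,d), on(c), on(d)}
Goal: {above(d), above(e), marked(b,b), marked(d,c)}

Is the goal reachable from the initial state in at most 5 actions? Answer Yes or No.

1. push(e,c)  →  {above(d), above(e), at(c), marked(e,b), marked(e,d), on(c), on(d)}
2. push(c,c)  →  {above(c), above(d), above(e), at(c), marked(e,b), marked(e,d), on(c), on(d)}
3. push(b,c)  →  {above(b), above(c), above(d), above(e), at(c), marked(e,b), marked(e,d), on(c), on(d)}
4. grab(e,b)  →  {above(b), above(c), above(d), above(e), at(b), at(c), marked(b,b), marked(e,b), marked(e,d), on(c), on(d)}
5. move(c,d)  →  {above(b), above(d), above(e), at(b), at(c), marked(b,b), marked(d,c), marked(e,b), marked(e,d), on(c), on(d)}
optimal plan length = 5; 5 ≤ 5

Yes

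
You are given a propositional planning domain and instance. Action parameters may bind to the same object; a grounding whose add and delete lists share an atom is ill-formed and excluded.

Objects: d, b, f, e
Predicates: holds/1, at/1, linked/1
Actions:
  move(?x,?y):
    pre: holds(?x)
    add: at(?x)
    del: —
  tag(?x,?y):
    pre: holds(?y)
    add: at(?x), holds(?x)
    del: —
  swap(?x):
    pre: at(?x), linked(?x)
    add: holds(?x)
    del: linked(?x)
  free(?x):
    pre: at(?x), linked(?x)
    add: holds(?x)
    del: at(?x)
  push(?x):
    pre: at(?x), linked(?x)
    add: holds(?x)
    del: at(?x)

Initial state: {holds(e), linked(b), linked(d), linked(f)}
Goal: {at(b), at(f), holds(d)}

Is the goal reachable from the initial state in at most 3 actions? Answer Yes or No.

1. tag(d,e)  →  {at(d), holds(d), holds(e), linked(b), linked(d), linked(f)}
2. tag(b,d)  →  {at(b), at(d), holds(b), holds(d), holds(e), linked(b), linked(d), linked(f)}
3. tag(f,d)  →  {at(b), at(d), at(f), holds(b), holds(d), holds(e), holds(f), linked(b), linked(d), linked(f)}
optimal plan length = 3; 3 ≤ 3

Yes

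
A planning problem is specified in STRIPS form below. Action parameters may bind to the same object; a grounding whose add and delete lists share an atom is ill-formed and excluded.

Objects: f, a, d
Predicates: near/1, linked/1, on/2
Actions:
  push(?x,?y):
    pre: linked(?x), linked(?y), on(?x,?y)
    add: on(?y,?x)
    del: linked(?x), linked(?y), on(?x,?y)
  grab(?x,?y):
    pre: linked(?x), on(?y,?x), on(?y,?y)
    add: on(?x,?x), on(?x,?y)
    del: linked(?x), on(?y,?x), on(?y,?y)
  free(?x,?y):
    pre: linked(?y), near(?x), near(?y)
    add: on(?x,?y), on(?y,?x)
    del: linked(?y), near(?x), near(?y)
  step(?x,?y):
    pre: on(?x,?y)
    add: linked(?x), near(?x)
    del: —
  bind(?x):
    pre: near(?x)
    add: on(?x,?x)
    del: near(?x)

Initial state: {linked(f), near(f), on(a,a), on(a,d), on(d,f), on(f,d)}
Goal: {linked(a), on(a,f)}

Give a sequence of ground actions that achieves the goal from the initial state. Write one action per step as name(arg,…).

1. step(a,a)  →  {linked(a), linked(f), near(a), near(f), on(a,a), on(a,d), on(d,f), on(f,d)}
2. free(a,f)  →  {linked(a), on(a,a), on(a,d), on(a,f), on(d,f), on(f,a), on(f,d)}

step(a,a); free(a,f)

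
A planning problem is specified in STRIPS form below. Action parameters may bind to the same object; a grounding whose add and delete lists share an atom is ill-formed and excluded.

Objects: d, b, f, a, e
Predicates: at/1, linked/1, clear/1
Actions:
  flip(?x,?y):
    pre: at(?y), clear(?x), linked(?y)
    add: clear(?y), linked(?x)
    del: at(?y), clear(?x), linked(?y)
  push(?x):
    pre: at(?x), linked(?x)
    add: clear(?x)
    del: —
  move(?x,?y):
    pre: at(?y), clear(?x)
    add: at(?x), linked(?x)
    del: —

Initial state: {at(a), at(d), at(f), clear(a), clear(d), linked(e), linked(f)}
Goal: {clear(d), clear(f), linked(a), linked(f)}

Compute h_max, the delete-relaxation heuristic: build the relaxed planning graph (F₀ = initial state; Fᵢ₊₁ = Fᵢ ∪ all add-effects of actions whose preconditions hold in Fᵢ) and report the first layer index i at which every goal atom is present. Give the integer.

1

F0 = init (7 atoms)
F1 = F0 ∪ {clear(f), linked(a), linked(d)}  (10 atoms)
goal ⊆ F1  ⇒  h_max = 1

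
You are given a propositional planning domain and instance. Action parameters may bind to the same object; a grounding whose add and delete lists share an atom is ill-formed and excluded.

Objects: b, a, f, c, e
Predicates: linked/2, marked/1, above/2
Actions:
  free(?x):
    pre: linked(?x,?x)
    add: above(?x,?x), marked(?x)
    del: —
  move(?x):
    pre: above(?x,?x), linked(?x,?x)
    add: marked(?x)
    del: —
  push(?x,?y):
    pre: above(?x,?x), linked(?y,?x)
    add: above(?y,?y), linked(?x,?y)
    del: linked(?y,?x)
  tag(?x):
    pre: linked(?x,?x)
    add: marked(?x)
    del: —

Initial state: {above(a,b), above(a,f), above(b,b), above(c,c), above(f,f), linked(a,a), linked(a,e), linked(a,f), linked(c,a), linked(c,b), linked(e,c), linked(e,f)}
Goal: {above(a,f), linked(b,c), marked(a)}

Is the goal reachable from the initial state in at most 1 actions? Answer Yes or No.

No

1. free(a)  →  {above(a,a), above(a,b), above(a,f), above(b,b), above(c,c), above(f,f), linked(a,a), linked(a,e), linked(a,f), linked(c,a), linked(c,b), linked(e,c), linked(e,f), marked(a)}
2. push(b,c)  →  {above(a,a), above(a,b), above(a,f), above(b,b), above(c,c), above(f,f), linked(a,a), linked(a,e), linked(a,f), linked(b,c), linked(c,a), linked(e,c), linked(e,f), marked(a)}
optimal plan length = 2; 2 > 1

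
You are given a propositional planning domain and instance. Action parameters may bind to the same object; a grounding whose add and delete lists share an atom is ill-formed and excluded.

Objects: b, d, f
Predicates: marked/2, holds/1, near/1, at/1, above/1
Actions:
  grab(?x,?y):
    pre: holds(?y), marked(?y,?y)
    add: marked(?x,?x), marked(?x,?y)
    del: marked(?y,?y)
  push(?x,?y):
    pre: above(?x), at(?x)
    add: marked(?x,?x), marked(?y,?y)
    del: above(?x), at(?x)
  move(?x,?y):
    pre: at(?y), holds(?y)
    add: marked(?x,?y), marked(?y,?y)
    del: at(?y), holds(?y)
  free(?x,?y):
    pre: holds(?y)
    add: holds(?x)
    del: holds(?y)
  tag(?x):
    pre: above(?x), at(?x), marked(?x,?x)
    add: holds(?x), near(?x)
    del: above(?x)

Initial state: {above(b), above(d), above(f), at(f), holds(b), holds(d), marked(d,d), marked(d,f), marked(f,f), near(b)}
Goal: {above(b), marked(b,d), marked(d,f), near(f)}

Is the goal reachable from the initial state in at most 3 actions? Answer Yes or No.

Yes

1. grab(b,d)  →  {above(b), above(d), above(f), at(f), holds(b), holds(d), marked(b,b), marked(b,d), marked(d,f), marked(f,f), near(b)}
2. tag(f)  →  {above(b), above(d), at(f), holds(b), holds(d), holds(f), marked(b,b), marked(b,d), marked(d,f), marked(f,f), near(b), near(f)}
optimal plan length = 2; 2 ≤ 3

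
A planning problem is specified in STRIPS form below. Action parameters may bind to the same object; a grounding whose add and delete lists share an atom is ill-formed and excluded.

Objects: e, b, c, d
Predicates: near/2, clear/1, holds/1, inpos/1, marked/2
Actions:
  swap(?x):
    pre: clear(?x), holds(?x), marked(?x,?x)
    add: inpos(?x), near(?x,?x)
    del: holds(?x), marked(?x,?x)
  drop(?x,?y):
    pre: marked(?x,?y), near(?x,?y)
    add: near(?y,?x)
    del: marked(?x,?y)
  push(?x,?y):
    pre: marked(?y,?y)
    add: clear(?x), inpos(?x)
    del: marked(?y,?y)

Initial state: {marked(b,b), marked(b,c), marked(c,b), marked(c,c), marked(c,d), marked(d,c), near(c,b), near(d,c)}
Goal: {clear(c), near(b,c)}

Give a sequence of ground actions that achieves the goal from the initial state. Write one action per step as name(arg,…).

drop(c,b); push(c,b)

1. drop(c,b)  →  {marked(b,b), marked(b,c), marked(c,c), marked(c,d), marked(d,c), near(b,c), near(c,b), near(d,c)}
2. push(c,b)  →  {clear(c), inpos(c), marked(b,c), marked(c,c), marked(c,d), marked(d,c), near(b,c), near(c,b), near(d,c)}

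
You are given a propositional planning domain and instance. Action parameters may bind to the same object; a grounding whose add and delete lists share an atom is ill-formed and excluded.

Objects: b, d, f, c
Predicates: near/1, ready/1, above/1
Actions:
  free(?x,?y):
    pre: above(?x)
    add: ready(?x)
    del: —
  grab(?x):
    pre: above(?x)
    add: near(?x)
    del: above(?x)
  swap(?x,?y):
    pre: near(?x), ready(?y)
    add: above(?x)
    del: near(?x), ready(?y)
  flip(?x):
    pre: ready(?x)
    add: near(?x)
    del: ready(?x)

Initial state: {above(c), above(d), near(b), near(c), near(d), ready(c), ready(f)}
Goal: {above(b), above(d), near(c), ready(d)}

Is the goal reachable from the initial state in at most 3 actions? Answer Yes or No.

Yes

1. free(d,b)  →  {above(c), above(d), near(b), near(c), near(d), ready(c), ready(d), ready(f)}
2. swap(b,f)  →  {above(b), above(c), above(d), near(c), near(d), ready(c), ready(d)}
optimal plan length = 2; 2 ≤ 3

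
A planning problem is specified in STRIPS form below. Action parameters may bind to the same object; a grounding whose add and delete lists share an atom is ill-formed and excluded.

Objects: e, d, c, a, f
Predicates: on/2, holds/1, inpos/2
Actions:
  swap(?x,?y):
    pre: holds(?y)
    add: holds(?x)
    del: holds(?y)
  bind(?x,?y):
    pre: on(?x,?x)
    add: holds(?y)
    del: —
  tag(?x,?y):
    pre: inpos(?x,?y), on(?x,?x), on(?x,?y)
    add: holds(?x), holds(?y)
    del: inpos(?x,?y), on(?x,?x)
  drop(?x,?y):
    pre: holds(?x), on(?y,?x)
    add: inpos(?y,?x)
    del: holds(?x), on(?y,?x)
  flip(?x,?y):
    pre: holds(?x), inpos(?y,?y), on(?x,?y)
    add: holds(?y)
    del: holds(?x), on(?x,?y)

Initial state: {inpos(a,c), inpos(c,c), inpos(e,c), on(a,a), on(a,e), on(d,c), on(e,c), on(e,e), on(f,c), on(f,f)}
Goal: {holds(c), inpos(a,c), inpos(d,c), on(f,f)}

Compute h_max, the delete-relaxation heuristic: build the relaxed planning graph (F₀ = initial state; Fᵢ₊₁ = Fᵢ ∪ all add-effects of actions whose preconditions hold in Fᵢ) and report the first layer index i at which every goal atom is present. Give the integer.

2

F0 = init (10 atoms)
F1 = F0 ∪ {holds(a), holds(c), holds(d), holds(e), holds(f)}  (15 atoms)
F2 = F1 ∪ {inpos(a,a), inpos(a,e), inpos(d,c), inpos(e,e), inpos(f,c), inpos(f,f)}  (21 atoms)
goal ⊆ F2  ⇒  h_max = 2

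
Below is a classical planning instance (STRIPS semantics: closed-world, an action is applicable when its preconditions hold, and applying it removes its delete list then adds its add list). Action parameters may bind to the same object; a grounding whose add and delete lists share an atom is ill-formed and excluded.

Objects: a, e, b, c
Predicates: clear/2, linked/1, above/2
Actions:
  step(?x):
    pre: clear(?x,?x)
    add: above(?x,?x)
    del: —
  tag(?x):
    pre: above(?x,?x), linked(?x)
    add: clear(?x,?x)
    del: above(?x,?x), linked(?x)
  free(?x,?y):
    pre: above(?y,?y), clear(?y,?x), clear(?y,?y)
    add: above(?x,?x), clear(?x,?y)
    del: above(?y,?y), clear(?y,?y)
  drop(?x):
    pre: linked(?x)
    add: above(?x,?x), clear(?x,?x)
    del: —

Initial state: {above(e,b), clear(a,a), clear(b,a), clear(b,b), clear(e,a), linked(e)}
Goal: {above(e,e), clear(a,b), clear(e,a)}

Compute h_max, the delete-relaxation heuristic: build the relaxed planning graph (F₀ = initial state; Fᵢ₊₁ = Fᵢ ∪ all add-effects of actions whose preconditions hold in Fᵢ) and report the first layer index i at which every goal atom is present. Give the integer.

F0 = init (6 atoms)
F1 = F0 ∪ {above(a,a), above(b,b), above(e,e), clear(e,e)}  (10 atoms)
F2 = F1 ∪ {clear(a,b), clear(a,e)}  (12 atoms)
goal ⊆ F2  ⇒  h_max = 2

2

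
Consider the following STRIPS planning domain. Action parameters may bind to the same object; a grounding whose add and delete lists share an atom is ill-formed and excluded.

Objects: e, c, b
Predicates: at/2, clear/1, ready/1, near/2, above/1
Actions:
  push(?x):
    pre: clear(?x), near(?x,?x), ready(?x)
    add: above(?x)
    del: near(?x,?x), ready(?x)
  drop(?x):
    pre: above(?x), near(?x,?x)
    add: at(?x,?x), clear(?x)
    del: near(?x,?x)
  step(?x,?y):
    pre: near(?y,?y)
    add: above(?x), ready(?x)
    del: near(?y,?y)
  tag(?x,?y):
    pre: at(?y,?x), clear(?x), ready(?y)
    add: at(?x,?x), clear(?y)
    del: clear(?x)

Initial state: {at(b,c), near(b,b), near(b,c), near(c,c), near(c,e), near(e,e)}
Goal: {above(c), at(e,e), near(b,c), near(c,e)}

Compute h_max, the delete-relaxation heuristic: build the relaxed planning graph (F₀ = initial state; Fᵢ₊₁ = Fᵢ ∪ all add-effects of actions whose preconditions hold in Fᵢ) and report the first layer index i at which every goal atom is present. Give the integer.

F0 = init (6 atoms)
F1 = F0 ∪ {above(b), above(c), above(e), ready(b), ready(c), ready(e)}  (12 atoms)
F2 = F1 ∪ {at(b,b), at(c,c), at(e,e), clear(b), clear(c), clear(e)}  (18 atoms)
goal ⊆ F2  ⇒  h_max = 2

2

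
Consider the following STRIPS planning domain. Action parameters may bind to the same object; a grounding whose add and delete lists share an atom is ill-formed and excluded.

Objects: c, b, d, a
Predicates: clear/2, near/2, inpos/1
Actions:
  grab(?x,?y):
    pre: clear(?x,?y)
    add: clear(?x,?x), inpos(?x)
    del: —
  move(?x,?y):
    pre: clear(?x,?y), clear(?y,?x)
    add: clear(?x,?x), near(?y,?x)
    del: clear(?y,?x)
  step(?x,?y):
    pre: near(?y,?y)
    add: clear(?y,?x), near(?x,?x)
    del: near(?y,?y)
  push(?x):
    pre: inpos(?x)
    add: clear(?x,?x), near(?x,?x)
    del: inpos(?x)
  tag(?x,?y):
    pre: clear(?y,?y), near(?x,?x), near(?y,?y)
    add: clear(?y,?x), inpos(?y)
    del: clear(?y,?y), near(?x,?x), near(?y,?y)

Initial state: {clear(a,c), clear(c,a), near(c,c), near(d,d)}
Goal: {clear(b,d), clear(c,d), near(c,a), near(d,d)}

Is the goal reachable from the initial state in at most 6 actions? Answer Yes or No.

1. move(a,c)  →  {clear(a,a), clear(a,c), near(c,a), near(c,c), near(d,d)}
2. step(b,d)  →  {clear(a,a), clear(a,c), clear(d,b), near(b,b), near(c,a), near(c,c)}
3. step(d,c)  →  {clear(a,a), clear(a,c), clear(c,d), clear(d,b), near(b,b), near(c,a), near(d,d)}
4. step(d,b)  →  {clear(a,a), clear(a,c), clear(b,d), clear(c,d), clear(d,b), near(c,a), near(d,d)}
optimal plan length = 4; 4 ≤ 6

Yes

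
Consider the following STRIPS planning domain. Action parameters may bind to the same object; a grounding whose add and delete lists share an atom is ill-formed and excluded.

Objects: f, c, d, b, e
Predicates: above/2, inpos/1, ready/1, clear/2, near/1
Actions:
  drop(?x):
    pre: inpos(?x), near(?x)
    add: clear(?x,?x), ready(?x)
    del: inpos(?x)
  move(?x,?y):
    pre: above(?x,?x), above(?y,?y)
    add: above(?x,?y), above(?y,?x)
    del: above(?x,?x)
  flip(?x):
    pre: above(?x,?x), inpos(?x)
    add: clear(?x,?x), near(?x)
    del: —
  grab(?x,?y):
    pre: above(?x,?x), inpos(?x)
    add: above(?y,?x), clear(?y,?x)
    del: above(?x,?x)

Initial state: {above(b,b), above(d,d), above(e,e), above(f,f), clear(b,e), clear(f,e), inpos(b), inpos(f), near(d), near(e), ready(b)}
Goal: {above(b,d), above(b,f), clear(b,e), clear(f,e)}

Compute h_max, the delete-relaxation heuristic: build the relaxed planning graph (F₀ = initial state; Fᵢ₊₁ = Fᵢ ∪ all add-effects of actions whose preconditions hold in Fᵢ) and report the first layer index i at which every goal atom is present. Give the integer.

F0 = init (11 atoms)
F1 = F0 ∪ {above(b,d), above(b,e), above(b,f), above(c,b), above(c,f), above(d,b), above(d,e), above(d,f), above(e,b), above(e,d), above(e,f), above(f,b), above(f,d), above(f,e), clear(b,b), clear(b,f), clear(c,b), clear(c,f), clear(d,b), clear(d,f), clear(e,b), clear(e,f), clear(f,b), clear(f,f), near(b), near(f)}  (37 atoms)
goal ⊆ F1  ⇒  h_max = 1

1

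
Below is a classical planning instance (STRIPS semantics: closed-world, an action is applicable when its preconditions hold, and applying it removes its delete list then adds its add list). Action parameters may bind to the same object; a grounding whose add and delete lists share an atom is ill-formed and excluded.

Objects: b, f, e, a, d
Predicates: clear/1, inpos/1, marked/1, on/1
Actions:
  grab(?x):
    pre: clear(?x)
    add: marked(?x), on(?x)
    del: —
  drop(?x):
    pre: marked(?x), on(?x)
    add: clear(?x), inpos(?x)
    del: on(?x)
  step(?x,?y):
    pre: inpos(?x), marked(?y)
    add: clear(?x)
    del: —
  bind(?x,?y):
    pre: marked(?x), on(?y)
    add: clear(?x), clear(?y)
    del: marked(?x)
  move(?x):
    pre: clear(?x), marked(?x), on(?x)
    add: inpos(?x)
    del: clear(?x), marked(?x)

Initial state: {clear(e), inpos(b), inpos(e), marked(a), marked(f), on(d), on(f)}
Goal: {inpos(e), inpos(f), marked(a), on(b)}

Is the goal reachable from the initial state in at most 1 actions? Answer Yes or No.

1. drop(f)  →  {clear(e), clear(f), inpos(b), inpos(e), inpos(f), marked(a), marked(f), on(d)}
2. step(b,f)  →  {clear(b), clear(e), clear(f), inpos(b), inpos(e), inpos(f), marked(a), marked(f), on(d)}
3. grab(b)  →  {clear(b), clear(e), clear(f), inpos(b), inpos(e), inpos(f), marked(a), marked(b), marked(f), on(b), on(d)}
optimal plan length = 3; 3 > 1

No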